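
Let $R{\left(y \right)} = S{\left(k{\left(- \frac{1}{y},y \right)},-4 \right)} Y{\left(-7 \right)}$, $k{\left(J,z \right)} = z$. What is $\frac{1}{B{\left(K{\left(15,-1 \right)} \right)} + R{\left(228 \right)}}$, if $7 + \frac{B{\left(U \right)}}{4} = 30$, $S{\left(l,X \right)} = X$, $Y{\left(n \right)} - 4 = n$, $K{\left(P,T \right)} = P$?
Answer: $\frac{1}{104} \approx 0.0096154$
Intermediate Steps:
$Y{\left(n \right)} = 4 + n$
$B{\left(U \right)} = 92$ ($B{\left(U \right)} = -28 + 4 \cdot 30 = -28 + 120 = 92$)
$R{\left(y \right)} = 12$ ($R{\left(y \right)} = - 4 \left(4 - 7\right) = \left(-4\right) \left(-3\right) = 12$)
$\frac{1}{B{\left(K{\left(15,-1 \right)} \right)} + R{\left(228 \right)}} = \frac{1}{92 + 12} = \frac{1}{104}$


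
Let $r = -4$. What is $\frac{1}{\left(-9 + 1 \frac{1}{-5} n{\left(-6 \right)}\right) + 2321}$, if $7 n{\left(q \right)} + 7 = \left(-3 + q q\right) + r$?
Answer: $\frac{35}{80898} \approx 0.00043264$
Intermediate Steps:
$n{\left(q \right)} = -2 + \frac{q^{2}}{7}$ ($n{\left(q \right)} = -1 + \frac{\left(-3 + q q\right) - 4}{7} = -1 + \frac{\left(-3 + q^{2}\right) - 4}{7} = -1 + \frac{-7 + q^{2}}{7} = -1 + \left(-1 + \frac{q^{2}}{7}\right) = -2 + \frac{q^{2}}{7}$)
$\frac{1}{\left(-9 + 1 \frac{1}{-5} n{\left(-6 \right)}\right) + 2321} = \frac{1}{\left(-9 + 1 \frac{1}{-5} \left(-2 + \frac{\left(-6\right)^{2}}{7}\right)\right) + 2321} = \frac{1}{\left(-9 + 1 \left(- \frac{1}{5}\right) \left(-2 + \frac{1}{7} \cdot 36\right)\right) + 2321} = \frac{1}{\left(-9 - \frac{-2 + \frac{36}{7}}{5}\right) + 2321} = \frac{1}{\left(-9 - \frac{22}{35}\right) + 2321} = \frac{1}{- \frac{337}{35} + 2321} = \frac{1}{\frac{80898}{35}} = \frac{35}{80898}$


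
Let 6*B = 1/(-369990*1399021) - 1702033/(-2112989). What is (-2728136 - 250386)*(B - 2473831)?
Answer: 24177062140615465864255515339119/3281200058504076930 ≈ 7.3684e+12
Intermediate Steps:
B = 881012754785200081/6562400117008153860 (B = (1/(-369990*1399021) - 1702033/(-2112989))/6 = (-1/369990*1/1399021 - 1702033*(-1/2112989))/6 = (-1/517623779790 + 1702033/2112989)/6 = (⅙)*(881012754785200081/1093733352834692310) = 881012754785200081/6562400117008153860 ≈ 0.13425)
(-2728136 - 250386)*(B - 2473831) = (-2728136 - 250386)*(881012754785200081/6562400117008153860 - 2473831) = -2978522*(-16234267962845643486437579/6562400117008153860) = 24177062140615465864255515339119/3281200058504076930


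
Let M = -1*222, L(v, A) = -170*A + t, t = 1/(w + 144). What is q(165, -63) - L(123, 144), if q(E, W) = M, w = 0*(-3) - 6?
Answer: 3347603/138 ≈ 24258.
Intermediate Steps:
w = -6 (w = 0 - 6 = -6)
t = 1/138 (t = 1/(-6 + 144) = 1/138 ≈ 0.0072464)
L(v, A) = 1/138 - 170*A (L(v, A) = -170*A + 1/138 = 1/138 - 170*A)
M = -222
q(E, W) = -222
q(165, -63) - L(123, 144) = -222 - (1/138 - 170*144) = -222 - (1/138 - 24480) = -222 - 1*(-3378239/138) = -222 + 3378239/138 = 3347603/138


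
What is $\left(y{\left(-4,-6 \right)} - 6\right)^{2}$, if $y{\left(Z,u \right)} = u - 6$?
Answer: $324$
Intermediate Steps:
$y{\left(Z,u \right)} = -6 + u$
$\left(y{\left(-4,-6 \right)} - 6\right)^{2} = \left(\left(-6 - 6\right) - 6\right)^{2} = \left(-12 - 6\right)^{2} = \left(-18\right)^{2} = 324$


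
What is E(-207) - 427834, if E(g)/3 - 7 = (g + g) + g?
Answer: -429676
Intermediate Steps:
E(g) = 21 + 9*g (E(g) = 21 + 3*((g + g) + g) = 21 + 3*(2*g + g) = 21 + 3*(3*g) = 21 + 9*g)
E(-207) - 427834 = (21 + 9*(-207)) - 427834 = (21 - 1863) - 427834 = -1842 - 427834 = -429676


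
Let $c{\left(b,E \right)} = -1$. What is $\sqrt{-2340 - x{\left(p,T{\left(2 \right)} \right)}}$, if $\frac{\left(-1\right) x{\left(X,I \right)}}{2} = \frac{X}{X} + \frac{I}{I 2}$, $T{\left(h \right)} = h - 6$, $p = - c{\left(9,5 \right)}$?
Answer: $i \sqrt{2337} \approx 48.343 i$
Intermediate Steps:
$p = 1$ ($p = \left(-1\right) \left(-1\right) = 1$)
$T{\left(h \right)} = -6 + h$ ($T{\left(h \right)} = h - 6 = -6 + h$)
$x{\left(X,I \right)} = -3$ ($x{\left(X,I \right)} = - 2 \left(\frac{X}{X} + \frac{I}{I 2}\right) = - 2 \left(1 + \frac{I}{2 I}\right) = - 2 \left(1 + I \frac{1}{2 I}\right) = - 2 \left(1 + \frac{1}{2}\right) = \left(-2\right) \frac{3}{2} = -3$)
$\sqrt{-2340 - x{\left(p,T{\left(2 \right)} \right)}} = \sqrt{-2340 - -3} = \sqrt{-2340 + 3} = \sqrt{-2337} = i \sqrt{2337}$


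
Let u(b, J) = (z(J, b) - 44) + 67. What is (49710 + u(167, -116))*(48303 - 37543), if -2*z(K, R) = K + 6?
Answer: 535718880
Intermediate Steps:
z(K, R) = -3 - K/2 (z(K, R) = -(K + 6)/2 = -(6 + K)/2 = -3 - K/2)
u(b, J) = 20 - J/2 (u(b, J) = ((-3 - J/2) - 44) + 67 = (-47 - J/2) + 67 = 20 - J/2)
(49710 + u(167, -116))*(48303 - 37543) = (49710 + (20 - 1/2*(-116)))*(48303 - 37543) = (49710 + (20 + 58))*10760 = (49710 + 78)*10760 = 49788*10760 = 535718880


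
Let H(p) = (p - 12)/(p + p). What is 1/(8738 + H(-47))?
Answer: 94/821431 ≈ 0.00011443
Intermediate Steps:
H(p) = (-12 + p)/(2*p) (H(p) = (-12 + p)/((2*p)) = (-12 + p)*(1/(2*p)) = (-12 + p)/(2*p))
1/(8738 + H(-47)) = 1/(8738 + (1/2)*(-12 - 47)/(-47)) = 1/(8738 + (1/2)*(-1/47)*(-59)) = 1/(8738 + 59/94) = 1/(821431/94) = 94/821431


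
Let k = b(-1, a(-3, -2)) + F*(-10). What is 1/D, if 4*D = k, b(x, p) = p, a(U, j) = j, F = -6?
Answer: 2/29 ≈ 0.068966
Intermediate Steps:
k = 58 (k = -2 - 6*(-10) = -2 + 60 = 58)
D = 29/2 (D = (¼)*58 = 29/2 ≈ 14.500)
1/D = 1/(29/2) = 2/29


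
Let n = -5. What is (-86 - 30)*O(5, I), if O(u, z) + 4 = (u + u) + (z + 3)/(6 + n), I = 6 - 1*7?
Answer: -928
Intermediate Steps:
I = -1 (I = 6 - 7 = -1)
O(u, z) = -1 + z + 2*u (O(u, z) = -4 + ((u + u) + (z + 3)/(6 - 5)) = -4 + (2*u + (3 + z)/1) = -4 + (2*u + (3 + z)*1) = -4 + (2*u + (3 + z)) = -4 + (3 + z + 2*u) = -1 + z + 2*u)
(-86 - 30)*O(5, I) = (-86 - 30)*(-1 - 1 + 2*5) = -116*(-1 - 1 + 10) = -116*8 = -928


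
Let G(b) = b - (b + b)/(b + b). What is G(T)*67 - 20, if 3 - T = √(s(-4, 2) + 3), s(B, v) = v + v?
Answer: 114 - 67*√7 ≈ -63.265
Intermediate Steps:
s(B, v) = 2*v
T = 3 - √7 (T = 3 - √(2*2 + 3) = 3 - √(4 + 3) = 3 - √7 ≈ 0.35425)
G(b) = -1 + b (G(b) = b - 2*b/(2*b) = b - 2*b*1/(2*b) = b - 1*1 = b - 1 = -1 + b)
G(T)*67 - 20 = (-1 + (3 - √7))*67 - 20 = (2 - √7)*67 - 20 = (134 - 67*√7) - 20 = 114 - 67*√7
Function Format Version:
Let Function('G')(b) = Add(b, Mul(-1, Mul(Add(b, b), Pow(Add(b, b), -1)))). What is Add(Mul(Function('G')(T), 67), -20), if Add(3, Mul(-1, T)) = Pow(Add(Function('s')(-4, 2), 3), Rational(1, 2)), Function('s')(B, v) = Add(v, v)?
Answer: Add(114, Mul(-67, Pow(7, Rational(1, 2)))) ≈ -63.265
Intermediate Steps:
Function('s')(B, v) = Mul(2, v)
T = Add(3, Mul(-1, Pow(7, Rational(1, 2)))) (T = Add(3, Mul(-1, Pow(Add(Mul(2, 2), 3), Rational(1, 2)))) = Add(3, Mul(-1, Pow(Add(4, 3), Rational(1, 2)))) = Add(3, Mul(-1, Pow(7, Rational(1, 2)))) ≈ 0.35425)
Function('G')(b) = Add(-1, b) (Function('G')(b) = Add(b, Mul(-1, Mul(Mul(2, b), Pow(Mul(2, b), -1)))) = Add(b, Mul(-1, Mul(Mul(2, b), Mul(Rational(1, 2), Pow(b, -1))))) = Add(b, Mul(-1, 1)) = Add(b, -1) = Add(-1, b))
Add(Mul(Function('G')(T), 67), -20) = Add(Mul(Add(-1, Add(3, Mul(-1, Pow(7, Rational(1, 2))))), 67), -20) = Add(Mul(Add(2, Mul(-1, Pow(7, Rational(1, 2)))), 67), -20) = Add(Add(134, Mul(-67, Pow(7, Rational(1, 2)))), -20) = Add(114, Mul(-67, Pow(7, Rational(1, 2))))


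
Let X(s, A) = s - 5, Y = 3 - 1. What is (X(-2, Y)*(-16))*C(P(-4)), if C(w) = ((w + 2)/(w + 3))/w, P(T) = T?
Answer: -56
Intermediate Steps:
Y = 2
X(s, A) = -5 + s
C(w) = (2 + w)/(w*(3 + w)) (C(w) = ((2 + w)/(3 + w))/w = (2 + w)/(w*(3 + w)))
(X(-2, Y)*(-16))*C(P(-4)) = ((-5 - 2)*(-16))*((2 - 4)/((-4)*(3 - 4))) = (-7*(-16))*(-¼*(-2)/(-1)) = 112*(-¼*(-1)*(-2)) = 112*(-½) = -56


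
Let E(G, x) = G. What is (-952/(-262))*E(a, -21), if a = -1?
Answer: -476/131 ≈ -3.6336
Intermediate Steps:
(-952/(-262))*E(a, -21) = -952/(-262)*(-1) = -952*(-1/262)*(-1) = (476/131)*(-1) = -476/131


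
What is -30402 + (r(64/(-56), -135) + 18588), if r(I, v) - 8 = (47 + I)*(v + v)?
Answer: -169312/7 ≈ -24187.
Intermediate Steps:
r(I, v) = 8 + 2*v*(47 + I) (r(I, v) = 8 + (47 + I)*(v + v) = 8 + (47 + I)*(2*v) = 8 + 2*v*(47 + I))
-30402 + (r(64/(-56), -135) + 18588) = -30402 + ((8 + 94*(-135) + 2*(64/(-56))*(-135)) + 18588) = -30402 + ((8 - 12690 + 2*(64*(-1/56))*(-135)) + 18588) = -30402 + ((8 - 12690 + 2*(-8/7)*(-135)) + 18588) = -30402 + ((8 - 12690 + 2160/7) + 18588) = -30402 + (-86614/7 + 18588) = -30402 + 43502/7 = -169312/7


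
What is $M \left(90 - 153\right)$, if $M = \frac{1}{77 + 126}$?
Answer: $- \frac{9}{29} \approx -0.31034$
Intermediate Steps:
$M = \frac{1}{203} \approx 0.0049261$
$M \left(90 - 153\right) = \frac{90 - 153}{203} = \frac{1}{203} \left(-63\right) = - \frac{9}{29}$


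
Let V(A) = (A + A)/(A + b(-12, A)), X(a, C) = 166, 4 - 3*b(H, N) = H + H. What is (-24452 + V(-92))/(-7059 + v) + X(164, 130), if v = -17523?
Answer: 127256915/762042 ≈ 166.99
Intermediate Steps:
b(H, N) = 4/3 - 2*H/3 (b(H, N) = 4/3 - (H + H)/3 = 4/3 - 2*H/3)
V(A) = 2*A/(28/3 + A) (V(A) = (A + A)/(A + (4/3 - 2/3*(-12))) = (2*A)/(A + (4/3 + 8)) = (2*A)/(A + 28/3) = (2*A)/(28/3 + A) = 2*A/(28/3 + A))
(-24452 + V(-92))/(-7059 + v) + X(164, 130) = (-24452 + 6*(-92)/(28 + 3*(-92)))/(-7059 - 17523) + 166 = (-24452 + 6*(-92)/(28 - 276))/(-24582) + 166 = (-24452 + 6*(-92)/(-248))*(-1/24582) + 166 = (-24452 + 6*(-92)*(-1/248))*(-1/24582) + 166 = (-24452 + 69/31)*(-1/24582) + 166 = -757943/31*(-1/24582) + 166 = 757943/762042 + 166 = 127256915/762042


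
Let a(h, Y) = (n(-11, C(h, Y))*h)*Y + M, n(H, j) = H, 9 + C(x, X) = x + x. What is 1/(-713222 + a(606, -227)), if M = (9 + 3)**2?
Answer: 1/800104 ≈ 1.2498e-6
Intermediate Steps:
C(x, X) = -9 + 2*x (C(x, X) = -9 + (x + x) = -9 + 2*x)
M = 144 (M = 12**2 = 144)
a(h, Y) = 144 - 11*Y*h (a(h, Y) = (-11*h)*Y + 144 = -11*Y*h + 144 = 144 - 11*Y*h)
1/(-713222 + a(606, -227)) = 1/(-713222 + (144 - 11*(-227)*606)) = 1/(-713222 + (144 + 1513182)) = 1/(-713222 + 1513326) = 1/800104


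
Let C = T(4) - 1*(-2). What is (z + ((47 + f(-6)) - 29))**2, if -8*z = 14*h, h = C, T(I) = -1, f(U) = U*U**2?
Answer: 638401/16 ≈ 39900.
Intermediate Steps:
f(U) = U**3
C = 1 (C = -1 - 1*(-2) = -1 + 2 = 1)
h = 1
z = -7/4 ≈ -1.7500
(z + ((47 + f(-6)) - 29))**2 = (-7/4 + ((47 + (-6)**3) - 29))**2 = (-7/4 + ((47 - 216) - 29))**2 = (-7/4 + (-169 - 29))**2 = (-7/4 - 198)**2 = (-799/4)**2 = 638401/16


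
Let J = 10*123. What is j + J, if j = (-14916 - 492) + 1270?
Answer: -12908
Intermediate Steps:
j = -14138 (j = -15408 + 1270 = -14138)
J = 1230
j + J = -14138 + 1230 = -12908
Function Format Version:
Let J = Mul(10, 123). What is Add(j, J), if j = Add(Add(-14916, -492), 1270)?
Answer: -12908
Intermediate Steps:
j = -14138 (j = Add(-15408, 1270) = -14138)
J = 1230
Add(j, J) = Add(-14138, 1230) = -12908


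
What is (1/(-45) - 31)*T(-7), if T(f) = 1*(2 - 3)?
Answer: 1396/45 ≈ 31.022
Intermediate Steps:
T(f) = -1 (T(f) = 1*(-1) = -1)
(1/(-45) - 31)*T(-7) = (1/(-45) - 31)*(-1) = (-1/45 - 31)*(-1) = -1396/45*(-1) = 1396/45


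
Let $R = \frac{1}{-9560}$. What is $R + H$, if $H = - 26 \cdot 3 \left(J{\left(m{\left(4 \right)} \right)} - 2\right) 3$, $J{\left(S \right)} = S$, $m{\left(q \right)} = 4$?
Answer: $- \frac{4474081}{9560} \approx -468.0$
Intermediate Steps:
$R = - \frac{1}{9560} \approx -0.0001046$
$H = -468$ ($H = - 26 \cdot 3 \left(4 - 2\right) 3 = - 26 \cdot 3 \cdot 2 \cdot 3 = \left(-26\right) 6 \cdot 3 = \left(-156\right) 3 = -468$)
$R + H = - \frac{1}{9560} - 468 = - \frac{4474081}{9560}$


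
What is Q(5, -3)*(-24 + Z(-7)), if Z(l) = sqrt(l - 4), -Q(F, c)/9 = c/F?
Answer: -648/5 + 27*I*sqrt(11)/5 ≈ -129.6 + 17.91*I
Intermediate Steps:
Q(F, c) = -9*c/F
Z(l) = sqrt(-4 + l)
Q(5, -3)*(-24 + Z(-7)) = (-9*(-3)/5)*(-24 + sqrt(-4 - 7)) = (-9*(-3)*1/5)*(-24 + sqrt(-11)) = 27*(-24 + I*sqrt(11))/5 = -648/5 + 27*I*sqrt(11)/5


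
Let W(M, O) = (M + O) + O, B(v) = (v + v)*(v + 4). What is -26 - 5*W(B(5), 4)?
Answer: -516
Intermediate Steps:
B(v) = 2*v*(4 + v) (B(v) = (2*v)*(4 + v) = 2*v*(4 + v))
W(M, O) = M + 2*O
-26 - 5*W(B(5), 4) = -26 - 5*(2*5*(4 + 5) + 2*4) = -26 - 5*(2*5*9 + 8) = -26 - 5*(90 + 8) = -26 - 5*98 = -26 - 490 = -516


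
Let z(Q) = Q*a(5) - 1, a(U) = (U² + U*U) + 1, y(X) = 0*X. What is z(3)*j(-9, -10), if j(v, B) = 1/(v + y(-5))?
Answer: -152/9 ≈ -16.889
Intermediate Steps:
y(X) = 0
a(U) = 1 + 2*U² (a(U) = (U² + U²) + 1 = 2*U² + 1 = 1 + 2*U²)
j(v, B) = 1/v (j(v, B) = 1/(v + 0) = 1/v)
z(Q) = -1 + 51*Q (z(Q) = Q*(1 + 2*5²) - 1 = Q*(1 + 2*25) - 1 = Q*(1 + 50) - 1 = Q*51 - 1 = 51*Q - 1 = -1 + 51*Q)
z(3)*j(-9, -10) = (-1 + 51*3)/(-9) = (-1 + 153)*(-⅑) = 152*(-⅑) = -152/9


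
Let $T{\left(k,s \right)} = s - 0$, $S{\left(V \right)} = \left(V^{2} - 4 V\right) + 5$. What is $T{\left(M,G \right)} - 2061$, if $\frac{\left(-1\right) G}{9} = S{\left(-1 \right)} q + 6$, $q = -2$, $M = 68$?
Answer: $-1935$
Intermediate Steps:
$S{\left(V \right)} = 5 + V^{2} - 4 V$
$G = 126$ ($G = - 9 \left(\left(5 + \left(-1\right)^{2} - -4\right) \left(-2\right) + 6\right) = - 9 \left(\left(5 + 1 + 4\right) \left(-2\right) + 6\right) = - 9 \left(10 \left(-2\right) + 6\right) = - 9 \left(-20 + 6\right) = \left(-9\right) \left(-14\right) = 126$)
$T{\left(k,s \right)} = s$ ($T{\left(k,s \right)} = s + 0 = s$)
$T{\left(M,G \right)} - 2061 = 126 - 2061 = -1935$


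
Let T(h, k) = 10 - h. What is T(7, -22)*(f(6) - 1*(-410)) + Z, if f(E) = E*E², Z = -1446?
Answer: 432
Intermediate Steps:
f(E) = E³
T(7, -22)*(f(6) - 1*(-410)) + Z = (10 - 1*7)*(6³ - 1*(-410)) - 1446 = (10 - 7)*(216 + 410) - 1446 = 3*626 - 1446 = 1878 - 1446 = 432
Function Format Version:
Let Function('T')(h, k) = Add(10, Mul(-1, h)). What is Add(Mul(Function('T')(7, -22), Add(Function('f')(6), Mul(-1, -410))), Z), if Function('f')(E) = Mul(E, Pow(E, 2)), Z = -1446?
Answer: 432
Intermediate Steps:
Function('f')(E) = Pow(E, 3)
Add(Mul(Function('T')(7, -22), Add(Function('f')(6), Mul(-1, -410))), Z) = Add(Mul(Add(10, Mul(-1, 7)), Add(Pow(6, 3), Mul(-1, -410))), -1446) = Add(Mul(Add(10, -7), Add(216, 410)), -1446) = Add(Mul(3, 626), -1446) = Add(1878, -1446) = 432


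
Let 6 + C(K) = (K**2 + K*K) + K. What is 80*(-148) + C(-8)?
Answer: -11726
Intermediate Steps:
C(K) = -6 + K + 2*K**2 (C(K) = -6 + ((K**2 + K*K) + K) = -6 + ((K**2 + K**2) + K) = -6 + (2*K**2 + K) = -6 + (K + 2*K**2) = -6 + K + 2*K**2)
80*(-148) + C(-8) = 80*(-148) + (-6 - 8 + 2*(-8)**2) = -11840 + (-6 - 8 + 2*64) = -11840 + (-6 - 8 + 128) = -11840 + 114 = -11726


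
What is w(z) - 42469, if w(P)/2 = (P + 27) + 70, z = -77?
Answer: -42429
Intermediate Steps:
w(P) = 194 + 2*P (w(P) = 2*((P + 27) + 70) = 2*((27 + P) + 70) = 2*(97 + P) = 194 + 2*P)
w(z) - 42469 = (194 + 2*(-77)) - 42469 = (194 - 154) - 42469 = 40 - 42469 = -42429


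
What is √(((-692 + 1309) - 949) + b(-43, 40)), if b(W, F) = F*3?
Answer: 2*I*√53 ≈ 14.56*I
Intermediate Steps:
b(W, F) = 3*F
√(((-692 + 1309) - 949) + b(-43, 40)) = √(((-692 + 1309) - 949) + 3*40) = √((617 - 949) + 120) = √(-332 + 120) = √(-212) = 2*I*√53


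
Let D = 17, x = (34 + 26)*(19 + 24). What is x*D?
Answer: 43860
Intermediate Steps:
x = 2580 (x = 60*43 = 2580)
x*D = 2580*17 = 43860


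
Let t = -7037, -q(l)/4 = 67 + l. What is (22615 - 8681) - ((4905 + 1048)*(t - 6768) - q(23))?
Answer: 82194739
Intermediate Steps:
q(l) = -268 - 4*l (q(l) = -4*(67 + l) = -268 - 4*l)
(22615 - 8681) - ((4905 + 1048)*(t - 6768) - q(23)) = (22615 - 8681) - ((4905 + 1048)*(-7037 - 6768) - (-268 - 4*23)) = 13934 - (5953*(-13805) - (-268 - 92)) = 13934 - (-82181165 - 1*(-360)) = 13934 - (-82181165 + 360) = 13934 - 1*(-82180805) = 13934 + 82180805 = 82194739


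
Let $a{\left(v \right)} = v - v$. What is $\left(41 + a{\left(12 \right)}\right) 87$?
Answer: $3567$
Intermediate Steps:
$a{\left(v \right)} = 0$
$\left(41 + a{\left(12 \right)}\right) 87 = \left(41 + 0\right) 87 = 41 \cdot 87 = 3567$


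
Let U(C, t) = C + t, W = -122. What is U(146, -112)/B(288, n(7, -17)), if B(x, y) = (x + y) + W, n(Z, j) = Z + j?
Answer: 17/78 ≈ 0.21795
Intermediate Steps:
B(x, y) = -122 + x + y (B(x, y) = (x + y) - 122 = -122 + x + y)
U(146, -112)/B(288, n(7, -17)) = (146 - 112)/(-122 + 288 + (7 - 17)) = 34/(-122 + 288 - 10) = 34/156 = 34*(1/156) = 17/78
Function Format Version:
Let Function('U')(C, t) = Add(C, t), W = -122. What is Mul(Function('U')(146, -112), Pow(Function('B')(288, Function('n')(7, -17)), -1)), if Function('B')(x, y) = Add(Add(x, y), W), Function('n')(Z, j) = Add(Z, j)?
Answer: Rational(17, 78) ≈ 0.21795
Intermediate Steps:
Function('B')(x, y) = Add(-122, x, y) (Function('B')(x, y) = Add(Add(x, y), -122) = Add(-122, x, y))
Mul(Function('U')(146, -112), Pow(Function('B')(288, Function('n')(7, -17)), -1)) = Mul(Add(146, -112), Pow(Add(-122, 288, Add(7, -17)), -1)) = Mul(34, Pow(Add(-122, 288, -10), -1)) = Mul(34, Pow(156, -1)) = Mul(34, Rational(1, 156)) = Rational(17, 78)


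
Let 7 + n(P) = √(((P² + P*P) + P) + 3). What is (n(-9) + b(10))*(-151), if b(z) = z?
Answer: -453 - 302*√39 ≈ -2339.0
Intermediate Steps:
n(P) = -7 + √(3 + P + 2*P²) (n(P) = -7 + √(((P² + P*P) + P) + 3) = -7 + √(((P² + P²) + P) + 3) = -7 + √((2*P² + P) + 3) = -7 + √((P + 2*P²) + 3) = -7 + √(3 + P + 2*P²))
(n(-9) + b(10))*(-151) = ((-7 + √(3 - 9 + 2*(-9)²)) + 10)*(-151) = ((-7 + √(3 - 9 + 2*81)) + 10)*(-151) = ((-7 + √(3 - 9 + 162)) + 10)*(-151) = ((-7 + √156) + 10)*(-151) = ((-7 + 2*√39) + 10)*(-151) = (3 + 2*√39)*(-151) = -453 - 302*√39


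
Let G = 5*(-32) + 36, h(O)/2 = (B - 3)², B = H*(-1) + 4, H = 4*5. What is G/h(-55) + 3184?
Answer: 1149362/361 ≈ 3183.8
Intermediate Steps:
H = 20
B = -16 (B = 20*(-1) + 4 = -20 + 4 = -16)
h(O) = 722 (h(O) = 2*(-16 - 3)² = 2*(-19)² = 2*361 = 722)
G = -124 (G = -160 + 36 = -124)
G/h(-55) + 3184 = -124/722 + 3184 = -124*1/722 + 3184 = -62/361 + 3184 = 1149362/361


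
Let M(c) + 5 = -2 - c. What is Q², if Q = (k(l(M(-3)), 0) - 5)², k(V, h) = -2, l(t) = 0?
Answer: 2401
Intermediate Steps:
M(c) = -7 - c (M(c) = -5 + (-2 - c) = -7 - c)
Q = 49 (Q = (-2 - 5)² = (-7)² = 49)
Q² = 49² = 2401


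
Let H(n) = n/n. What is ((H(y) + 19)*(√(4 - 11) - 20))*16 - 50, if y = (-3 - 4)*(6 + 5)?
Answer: -6450 + 320*I*√7 ≈ -6450.0 + 846.64*I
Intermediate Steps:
y = -77 (y = -7*11 = -77)
H(n) = 1
((H(y) + 19)*(√(4 - 11) - 20))*16 - 50 = ((1 + 19)*(√(4 - 11) - 20))*16 - 50 = (20*(√(-7) - 20))*16 - 50 = (20*(I*√7 - 20))*16 - 50 = (20*(-20 + I*√7))*16 - 50 = (-400 + 20*I*√7)*16 - 50 = (-6400 + 320*I*√7) - 50 = -6450 + 320*I*√7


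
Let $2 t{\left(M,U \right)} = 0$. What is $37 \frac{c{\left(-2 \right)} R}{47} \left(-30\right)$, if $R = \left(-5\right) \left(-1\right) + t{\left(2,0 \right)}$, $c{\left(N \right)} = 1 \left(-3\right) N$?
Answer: $- \frac{33300}{47} \approx -708.51$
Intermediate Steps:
$c{\left(N \right)} = - 3 N$
$t{\left(M,U \right)} = 0$ ($t{\left(M,U \right)} = \frac{1}{2} \cdot 0 = 0$)
$R = 5$ ($R = \left(-5\right) \left(-1\right) + 0 = 5 + 0 = 5$)
$37 \frac{c{\left(-2 \right)} R}{47} \left(-30\right) = 37 \frac{\left(-3\right) \left(-2\right) 5}{47} \left(-30\right) = 37 \cdot 6 \cdot 5 \cdot \frac{1}{47} \left(-30\right) = 37 \cdot 30 \cdot \frac{1}{47} \left(-30\right) = 37 \cdot \frac{30}{47} \left(-30\right) = \frac{1110}{47} \left(-30\right) = - \frac{33300}{47}$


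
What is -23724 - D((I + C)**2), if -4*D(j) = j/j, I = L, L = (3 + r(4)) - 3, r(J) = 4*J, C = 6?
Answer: -94895/4 ≈ -23724.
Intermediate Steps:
L = 16 (L = (3 + 4*4) - 3 = (3 + 16) - 3 = 19 - 3 = 16)
I = 16
D(j) = -1/4 (D(j) = -j/(4*j) = -1/4*1 = -1/4)
-23724 - D((I + C)**2) = -23724 - 1*(-1/4) = -23724 + 1/4 = -94895/4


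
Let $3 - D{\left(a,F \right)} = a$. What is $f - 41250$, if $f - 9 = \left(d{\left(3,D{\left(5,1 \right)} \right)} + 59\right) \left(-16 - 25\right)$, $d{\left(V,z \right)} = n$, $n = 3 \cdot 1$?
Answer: $-43783$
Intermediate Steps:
$D{\left(a,F \right)} = 3 - a$
$n = 3$
$d{\left(V,z \right)} = 3$
$f = -2533$ ($f = 9 + \left(3 + 59\right) \left(-16 - 25\right) = 9 + 62 \left(-41\right) = 9 - 2542 = -2533$)
$f - 41250 = -2533 - 41250 = -43783$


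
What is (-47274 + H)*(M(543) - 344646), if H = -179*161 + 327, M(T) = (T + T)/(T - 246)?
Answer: 2585105007472/99 ≈ 2.6112e+10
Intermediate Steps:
M(T) = 2*T/(-246 + T) (M(T) = (2*T)/(-246 + T) = 2*T/(-246 + T))
H = -28492 (H = -28819 + 327 = -28492)
(-47274 + H)*(M(543) - 344646) = (-47274 - 28492)*(2*543/(-246 + 543) - 344646) = -75766*(2*543/297 - 344646) = -75766*(2*543*(1/297) - 344646) = -75766*(362/99 - 344646) = -75766*(-34119592/99) = 2585105007472/99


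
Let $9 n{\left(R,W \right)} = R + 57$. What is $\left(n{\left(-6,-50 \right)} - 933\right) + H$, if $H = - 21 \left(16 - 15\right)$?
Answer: $- \frac{2845}{3} \approx -948.33$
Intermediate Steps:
$n{\left(R,W \right)} = \frac{19}{3} + \frac{R}{9}$ ($n{\left(R,W \right)} = \frac{R + 57}{9} = \frac{57 + R}{9} = \frac{19}{3} + \frac{R}{9}$)
$H = -21$ ($H = - 21 \left(16 - 15\right) = \left(-21\right) 1 = -21$)
$\left(n{\left(-6,-50 \right)} - 933\right) + H = \left(\left(\frac{19}{3} + \frac{1}{9} \left(-6\right)\right) - 933\right) - 21 = \left(\left(\frac{19}{3} - \frac{2}{3}\right) - 933\right) - 21 = \left(\frac{17}{3} - 933\right) - 21 = - \frac{2782}{3} - 21 = - \frac{2845}{3}$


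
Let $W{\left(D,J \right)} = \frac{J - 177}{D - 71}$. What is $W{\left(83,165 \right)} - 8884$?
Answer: $-8885$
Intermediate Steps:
$W{\left(D,J \right)} = \frac{-177 + J}{-71 + D}$
$W{\left(83,165 \right)} - 8884 = \frac{-177 + 165}{-71 + 83} - 8884 = \frac{1}{12} \left(-12\right) - 8884 = -1 - 8884 = -8885$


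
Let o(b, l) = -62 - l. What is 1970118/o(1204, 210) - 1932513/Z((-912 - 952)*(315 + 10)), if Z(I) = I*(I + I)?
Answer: -90377597039042721/12477783760000 ≈ -7243.1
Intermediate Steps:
Z(I) = 2*I**2 (Z(I) = I*(2*I) = 2*I**2)
1970118/o(1204, 210) - 1932513/Z((-912 - 952)*(315 + 10)) = 1970118/(-62 - 1*210) - 1932513*1/(2*(-912 - 952)**2*(315 + 10)**2) = 1970118/(-62 - 210) - 1932513/(2*(-1864*325)**2) = 1970118/(-272) - 1932513/(2*(-605800)**2) = 1970118*(-1/272) - 1932513/(2*366993640000) = -985059/136 - 1932513/733987280000 = -90377597039042721/12477783760000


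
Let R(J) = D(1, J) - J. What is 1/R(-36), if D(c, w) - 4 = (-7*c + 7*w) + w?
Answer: -1/255 ≈ -0.0039216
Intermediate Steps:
D(c, w) = 4 - 7*c + 8*w (D(c, w) = 4 + ((-7*c + 7*w) + w) = 4 + (-7*c + 8*w) = 4 - 7*c + 8*w)
R(J) = -3 + 7*J (R(J) = (4 - 7*1 + 8*J) - J = (4 - 7 + 8*J) - J = (-3 + 8*J) - J = -3 + 7*J)
1/R(-36) = 1/(-3 + 7*(-36)) = 1/(-3 - 252) = 1/(-255) = -1/255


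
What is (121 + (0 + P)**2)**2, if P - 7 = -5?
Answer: 15625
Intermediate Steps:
P = 2 (P = 7 - 5 = 2)
(121 + (0 + P)**2)**2 = (121 + (0 + 2)**2)**2 = (121 + 2**2)**2 = (121 + 4)**2 = 125**2 = 15625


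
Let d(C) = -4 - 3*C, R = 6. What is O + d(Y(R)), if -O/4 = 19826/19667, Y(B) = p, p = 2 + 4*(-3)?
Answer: 432038/19667 ≈ 21.968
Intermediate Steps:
p = -10 (p = 2 - 12 = -10)
Y(B) = -10
O = -79304/19667 ≈ -4.0323
O + d(Y(R)) = -79304/19667 + (-4 - 3*(-10)) = -79304/19667 + (-4 + 30) = -79304/19667 + 26 = 432038/19667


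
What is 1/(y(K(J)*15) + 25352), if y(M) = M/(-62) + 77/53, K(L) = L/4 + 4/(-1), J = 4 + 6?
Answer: 6572/166625277 ≈ 3.9442e-5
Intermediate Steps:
J = 10
K(L) = -4 + L/4 (K(L) = L*(1/4) + 4*(-1) = L/4 - 4 = -4 + L/4)
y(M) = 77/53 - M/62 (y(M) = M*(-1/62) + 77*(1/53) = -M/62 + 77/53 = 77/53 - M/62)
1/(y(K(J)*15) + 25352) = 1/((77/53 - (-4 + (1/4)*10)*15/62) + 25352) = 1/((77/53 - (-4 + 5/2)*15/62) + 25352) = 1/((77/53 - (-3)*15/124) + 25352) = 1/((77/53 - 1/62*(-45/2)) + 25352) = 1/((77/53 + 45/124) + 25352) = 1/(11933/6572 + 25352) = 1/(166625277/6572) = 6572/166625277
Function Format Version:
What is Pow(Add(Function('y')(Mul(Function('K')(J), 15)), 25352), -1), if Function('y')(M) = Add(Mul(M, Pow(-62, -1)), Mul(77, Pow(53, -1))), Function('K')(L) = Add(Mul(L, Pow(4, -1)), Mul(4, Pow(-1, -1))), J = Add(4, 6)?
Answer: Rational(6572, 166625277) ≈ 3.9442e-5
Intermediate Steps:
J = 10
Function('K')(L) = Add(-4, Mul(Rational(1, 4), L)) (Function('K')(L) = Add(Mul(L, Rational(1, 4)), Mul(4, -1)) = Add(Mul(Rational(1, 4), L), -4) = Add(-4, Mul(Rational(1, 4), L)))
Function('y')(M) = Add(Rational(77, 53), Mul(Rational(-1, 62), M)) (Function('y')(M) = Add(Mul(M, Rational(-1, 62)), Mul(77, Rational(1, 53))) = Add(Mul(Rational(-1, 62), M), Rational(77, 53)) = Add(Rational(77, 53), Mul(Rational(-1, 62), M)))
Pow(Add(Function('y')(Mul(Function('K')(J), 15)), 25352), -1) = Pow(Add(Add(Rational(77, 53), Mul(Rational(-1, 62), Mul(Add(-4, Mul(Rational(1, 4), 10)), 15))), 25352), -1) = Pow(Add(Add(Rational(77, 53), Mul(Rational(-1, 62), Mul(Add(-4, Rational(5, 2)), 15))), 25352), -1) = Pow(Add(Add(Rational(77, 53), Mul(Rational(-1, 62), Mul(Rational(-3, 2), 15))), 25352), -1) = Pow(Add(Add(Rational(77, 53), Mul(Rational(-1, 62), Rational(-45, 2))), 25352), -1) = Pow(Add(Add(Rational(77, 53), Rational(45, 124)), 25352), -1) = Pow(Add(Rational(11933, 6572), 25352), -1) = Pow(Rational(166625277, 6572), -1) = Rational(6572, 166625277)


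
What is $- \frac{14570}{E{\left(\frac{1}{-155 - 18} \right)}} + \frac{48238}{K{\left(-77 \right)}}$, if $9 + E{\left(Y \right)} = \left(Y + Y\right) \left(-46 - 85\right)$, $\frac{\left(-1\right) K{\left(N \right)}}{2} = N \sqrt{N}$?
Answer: $\frac{504122}{259} - \frac{24119 i \sqrt{77}}{5929} \approx 1946.4 - 35.696 i$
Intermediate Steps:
$K{\left(N \right)} = - 2 N^{\frac{3}{2}}$ ($K{\left(N \right)} = - 2 N \sqrt{N} = - 2 N^{\frac{3}{2}}$)
$E{\left(Y \right)} = -9 - 262 Y$ ($E{\left(Y \right)} = -9 + \left(Y + Y\right) \left(-46 - 85\right) = -9 + 2 Y \left(-131\right) = -9 - 262 Y$)
$- \frac{14570}{E{\left(\frac{1}{-155 - 18} \right)}} + \frac{48238}{K{\left(-77 \right)}} = - \frac{14570}{-9 - \frac{262}{-155 - 18}} + \frac{48238}{\left(-2\right) \left(-77\right)^{\frac{3}{2}}} = - \frac{14570}{-9 - \frac{262}{-173}} + \frac{48238}{\left(-2\right) \left(- 77 i \sqrt{77}\right)} = - \frac{14570}{-9 - - \frac{262}{173}} + \frac{48238}{154 i \sqrt{77}} = - \frac{14570}{-9 + \frac{262}{173}} + 48238 \left(- \frac{i \sqrt{77}}{11858}\right) = - \frac{14570}{- \frac{1295}{173}} - \frac{24119 i \sqrt{77}}{5929} = \left(-14570\right) \left(- \frac{173}{1295}\right) - \frac{24119 i \sqrt{77}}{5929} = \frac{504122}{259} - \frac{24119 i \sqrt{77}}{5929}$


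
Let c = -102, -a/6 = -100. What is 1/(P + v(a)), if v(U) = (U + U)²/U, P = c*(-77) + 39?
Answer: 1/10293 ≈ 9.7153e-5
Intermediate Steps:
a = 600 (a = -6*(-100) = 600)
P = 7893 (P = -102*(-77) + 39 = 7854 + 39 = 7893)
v(U) = 4*U (v(U) = (2*U)²/U = (4*U²)/U = 4*U)
1/(P + v(a)) = 1/(7893 + 4*600) = 1/(7893 + 2400) = 1/10293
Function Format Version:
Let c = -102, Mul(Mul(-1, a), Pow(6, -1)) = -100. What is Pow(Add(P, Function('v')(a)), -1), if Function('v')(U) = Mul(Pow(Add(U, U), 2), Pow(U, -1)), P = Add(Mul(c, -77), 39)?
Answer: Rational(1, 10293) ≈ 9.7153e-5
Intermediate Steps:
a = 600 (a = Mul(-6, -100) = 600)
P = 7893 (P = Add(Mul(-102, -77), 39) = Add(7854, 39) = 7893)
Function('v')(U) = Mul(4, U) (Function('v')(U) = Mul(Pow(Mul(2, U), 2), Pow(U, -1)) = Mul(Mul(4, Pow(U, 2)), Pow(U, -1)) = Mul(4, U))
Pow(Add(P, Function('v')(a)), -1) = Pow(Add(7893, Mul(4, 600)), -1) = Pow(Add(7893, 2400), -1) = Pow(10293, -1) = Rational(1, 10293)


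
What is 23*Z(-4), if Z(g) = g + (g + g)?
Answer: -276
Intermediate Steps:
Z(g) = 3*g (Z(g) = g + 2*g = 3*g)
23*Z(-4) = 23*(3*(-4)) = 23*(-12) = -276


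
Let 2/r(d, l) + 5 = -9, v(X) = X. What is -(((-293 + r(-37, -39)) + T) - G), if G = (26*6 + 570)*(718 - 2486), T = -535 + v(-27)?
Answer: -8978990/7 ≈ -1.2827e+6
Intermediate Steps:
r(d, l) = -⅐ (r(d, l) = 2/(-5 - 9) = 2/(-14) = 2*(-1/14) = -⅐)
T = -562 (T = -535 - 27 = -562)
G = -1283568 (G = (156 + 570)*(-1768) = 726*(-1768) = -1283568)
-(((-293 + r(-37, -39)) + T) - G) = -(((-293 - ⅐) - 562) - 1*(-1283568)) = -((-2052/7 - 562) + 1283568) = -(-5986/7 + 1283568) = -1*8978990/7 = -8978990/7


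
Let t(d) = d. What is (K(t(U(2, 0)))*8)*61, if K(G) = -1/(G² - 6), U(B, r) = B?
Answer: 244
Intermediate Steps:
K(G) = -1/(-6 + G²)
(K(t(U(2, 0)))*8)*61 = (-1/(-6 + 2²)*8)*61 = (-1/(-6 + 4)*8)*61 = (-1/(-2)*8)*61 = (-1*(-½)*8)*61 = ((½)*8)*61 = 4*61 = 244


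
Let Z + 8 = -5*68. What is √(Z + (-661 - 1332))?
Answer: I*√2341 ≈ 48.384*I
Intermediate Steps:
Z = -348 (Z = -8 - 5*68 = -8 - 340 = -348)
√(Z + (-661 - 1332)) = √(-348 + (-661 - 1332)) = √(-348 - 1993) = √(-2341) = I*√2341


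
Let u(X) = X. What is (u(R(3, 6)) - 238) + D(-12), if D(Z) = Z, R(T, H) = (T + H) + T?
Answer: -238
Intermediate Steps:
R(T, H) = H + 2*T (R(T, H) = (H + T) + T = H + 2*T)
(u(R(3, 6)) - 238) + D(-12) = ((6 + 2*3) - 238) - 12 = ((6 + 6) - 238) - 12 = (12 - 238) - 12 = -226 - 12 = -238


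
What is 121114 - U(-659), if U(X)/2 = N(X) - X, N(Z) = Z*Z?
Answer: -748766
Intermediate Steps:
N(Z) = Z²
U(X) = -2*X + 2*X² (U(X) = 2*(X² - X) = -2*X + 2*X²)
121114 - U(-659) = 121114 - 2*(-659)*(-1 - 659) = 121114 - 2*(-659)*(-660) = 121114 - 1*869880 = 121114 - 869880 = -748766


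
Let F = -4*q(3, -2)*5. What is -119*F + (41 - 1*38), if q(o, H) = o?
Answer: 7143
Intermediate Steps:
F = -60 (F = -4*3*5 = -12*5 = -60)
-119*F + (41 - 1*38) = -119*(-60) + (41 - 1*38) = 7140 + (41 - 38) = 7140 + 3 = 7143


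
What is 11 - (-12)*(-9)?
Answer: -97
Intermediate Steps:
11 - (-12)*(-9) = 11 - 12*9 = 11 - 108 = -97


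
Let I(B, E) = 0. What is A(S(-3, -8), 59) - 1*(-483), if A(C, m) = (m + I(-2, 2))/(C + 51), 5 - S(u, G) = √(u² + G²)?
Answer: 1482733/3063 + 59*√73/3063 ≈ 484.24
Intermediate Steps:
S(u, G) = 5 - √(G² + u²) (S(u, G) = 5 - √(u² + G²) = 5 - √(G² + u²))
A(C, m) = m/(51 + C) (A(C, m) = (m + 0)/(C + 51) = m/(51 + C))
A(S(-3, -8), 59) - 1*(-483) = 59/(51 + (5 - √((-8)² + (-3)²))) - 1*(-483) = 59/(51 + (5 - √(64 + 9))) + 483 = 59/(51 + (5 - √73)) + 483 = 59/(56 - √73) + 483 = 483 + 59/(56 - √73)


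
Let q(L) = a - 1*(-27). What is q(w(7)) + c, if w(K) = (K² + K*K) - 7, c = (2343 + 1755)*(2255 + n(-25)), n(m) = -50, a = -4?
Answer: 9036113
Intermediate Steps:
c = 9036090 (c = (2343 + 1755)*(2255 - 50) = 4098*2205 = 9036090)
w(K) = -7 + 2*K² (w(K) = (K² + K²) - 7 = 2*K² - 7 = -7 + 2*K²)
q(L) = 23 (q(L) = -4 - 1*(-27) = -4 + 27 = 23)
q(w(7)) + c = 23 + 9036090 = 9036113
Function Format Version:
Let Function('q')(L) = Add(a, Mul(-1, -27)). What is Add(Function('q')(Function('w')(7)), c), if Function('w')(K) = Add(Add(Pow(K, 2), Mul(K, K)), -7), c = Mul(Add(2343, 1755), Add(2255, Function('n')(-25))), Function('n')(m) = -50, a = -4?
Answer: 9036113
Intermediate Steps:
c = 9036090 (c = Mul(Add(2343, 1755), Add(2255, -50)) = Mul(4098, 2205) = 9036090)
Function('w')(K) = Add(-7, Mul(2, Pow(K, 2))) (Function('w')(K) = Add(Add(Pow(K, 2), Pow(K, 2)), -7) = Add(Mul(2, Pow(K, 2)), -7) = Add(-7, Mul(2, Pow(K, 2))))
Function('q')(L) = 23 (Function('q')(L) = Add(-4, Mul(-1, -27)) = Add(-4, 27) = 23)
Add(Function('q')(Function('w')(7)), c) = Add(23, 9036090) = 9036113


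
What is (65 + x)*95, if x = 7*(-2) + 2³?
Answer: 5605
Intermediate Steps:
x = -6 (x = -14 + 8 = -6)
(65 + x)*95 = (65 - 6)*95 = 59*95 = 5605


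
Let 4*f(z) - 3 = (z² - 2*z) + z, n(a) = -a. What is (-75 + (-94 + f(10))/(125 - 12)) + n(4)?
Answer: -35991/452 ≈ -79.626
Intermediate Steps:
f(z) = ¾ - z/4 + z²/4 (f(z) = ¾ + ((z² - 2*z) + z)/4 = ¾ + (z² - z)/4 = ¾ + (-z/4 + z²/4) = ¾ - z/4 + z²/4)
(-75 + (-94 + f(10))/(125 - 12)) + n(4) = (-75 + (-94 + (¾ - ¼*10 + (¼)*10²))/(125 - 12)) - 1*4 = (-75 + (-94 + (¾ - 5/2 + (¼)*100))/113) - 4 = (-75 + (-94 + (¾ - 5/2 + 25))*(1/113)) - 4 = (-75 + (-94 + 93/4)*(1/113)) - 4 = (-75 - 283/4*1/113) - 4 = (-75 - 283/452) - 4 = -34183/452 - 4 = -35991/452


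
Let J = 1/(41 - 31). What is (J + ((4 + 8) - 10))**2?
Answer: 441/100 ≈ 4.4100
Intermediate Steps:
J = 1/10 ≈ 0.10000
(J + ((4 + 8) - 10))**2 = (1/10 + ((4 + 8) - 10))**2 = (1/10 + (12 - 10))**2 = (1/10 + 2)**2 = (21/10)**2 = 441/100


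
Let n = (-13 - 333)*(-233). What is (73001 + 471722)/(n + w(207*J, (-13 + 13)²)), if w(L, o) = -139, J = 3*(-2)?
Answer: 544723/80479 ≈ 6.7685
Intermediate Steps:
J = -6
n = 80618 (n = -346*(-233) = 80618)
(73001 + 471722)/(n + w(207*J, (-13 + 13)²)) = (73001 + 471722)/(80618 - 139) = 544723/80479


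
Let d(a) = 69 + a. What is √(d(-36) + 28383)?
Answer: 16*√111 ≈ 168.57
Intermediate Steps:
√(d(-36) + 28383) = √((69 - 36) + 28383) = √(33 + 28383) = √28416 = 16*√111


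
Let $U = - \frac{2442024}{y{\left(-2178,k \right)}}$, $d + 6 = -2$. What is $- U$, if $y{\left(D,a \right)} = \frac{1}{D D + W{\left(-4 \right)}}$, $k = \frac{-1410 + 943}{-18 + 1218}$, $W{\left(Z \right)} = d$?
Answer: $11584170640224$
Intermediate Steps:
$d = -8$ ($d = -6 - 2 = -8$)
$W{\left(Z \right)} = -8$
$k = - \frac{467}{1200} \approx -0.38917$
$y{\left(D,a \right)} = \frac{1}{-8 + D^{2}}$ ($y{\left(D,a \right)} = \frac{1}{D D - 8} = \frac{1}{D^{2} - 8} = \frac{1}{-8 + D^{2}}$)
$U = -11584170640224$ ($U = - \frac{2442024}{\frac{1}{-8 + \left(-2178\right)^{2}}} = - \frac{2442024}{\frac{1}{-8 + 4743684}} = - \frac{2442024}{\frac{1}{4743676}} = - 2442024 \frac{1}{\frac{1}{4743676}} = \left(-2442024\right) 4743676 = -11584170640224$)
$- U = \left(-1\right) \left(-11584170640224\right) = 11584170640224$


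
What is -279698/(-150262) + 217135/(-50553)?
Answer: -9243783188/3798097443 ≈ -2.4338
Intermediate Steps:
-279698/(-150262) + 217135/(-50553) = -279698*(-1/150262) + 217135*(-1/50553) = 139849/75131 - 217135/50553 = -9243783188/3798097443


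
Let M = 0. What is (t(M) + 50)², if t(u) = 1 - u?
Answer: 2601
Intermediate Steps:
(t(M) + 50)² = ((1 - 1*0) + 50)² = ((1 + 0) + 50)² = (1 + 50)² = 51² = 2601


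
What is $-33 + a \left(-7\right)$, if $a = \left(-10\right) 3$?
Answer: $177$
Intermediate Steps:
$a = -30$
$-33 + a \left(-7\right) = -33 - -210 = -33 + 210 = 177$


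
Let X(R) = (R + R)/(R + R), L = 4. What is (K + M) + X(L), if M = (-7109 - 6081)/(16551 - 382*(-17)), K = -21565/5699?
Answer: -88160356/26266691 ≈ -3.3564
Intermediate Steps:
K = -21565/5699 (K = -21565*1/5699 = -21565/5699 ≈ -3.7840)
X(R) = 1 (X(R) = (2*R)/((2*R)) = (2*R)*(1/(2*R)) = 1)
M = -2638/4609 (M = -13190/(16551 + 6494) = -13190/23045 = -13190*1/23045 = -2638/4609 ≈ -0.57236)
(K + M) + X(L) = (-21565/5699 - 2638/4609) + 1 = -114427047/26266691 + 1 = -88160356/26266691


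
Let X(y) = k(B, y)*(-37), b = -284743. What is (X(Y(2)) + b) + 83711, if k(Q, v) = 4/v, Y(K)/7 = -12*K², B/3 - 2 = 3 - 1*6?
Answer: -16886651/84 ≈ -2.0103e+5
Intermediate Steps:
B = -3 (B = 6 + 3*(3 - 1*6) = 6 + 3*(3 - 6) = 6 + 3*(-3) = 6 - 9 = -3)
Y(K) = -84*K² (Y(K) = 7*(-12*K²) = -84*K²)
X(y) = -148/y (X(y) = (4/y)*(-37) = -148/y)
(X(Y(2)) + b) + 83711 = (-148/((-84*2²)) - 284743) + 83711 = (-148/((-84*4)) - 284743) + 83711 = (-148/(-336) - 284743) + 83711 = (-148*(-1/336) - 284743) + 83711 = (37/84 - 284743) + 83711 = -23918375/84 + 83711 = -16886651/84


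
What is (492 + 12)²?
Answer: 254016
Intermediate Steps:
(492 + 12)² = 504² = 254016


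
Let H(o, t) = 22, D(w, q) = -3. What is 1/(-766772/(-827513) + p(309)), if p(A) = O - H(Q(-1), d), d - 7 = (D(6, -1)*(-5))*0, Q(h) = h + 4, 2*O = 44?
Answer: 827513/766772 ≈ 1.0792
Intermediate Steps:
O = 22 (O = (½)*44 = 22)
Q(h) = 4 + h
d = 7 (d = 7 - 3*(-5)*0 = 7 + 15*0 = 7 + 0 = 7)
p(A) = 0 (p(A) = 22 - 1*22 = 22 - 22 = 0)
1/(-766772/(-827513) + p(309)) = 1/(-766772/(-827513) + 0) = 1/(-766772*(-1/827513) + 0) = 1/(766772/827513 + 0) = 1/(766772/827513) = 827513/766772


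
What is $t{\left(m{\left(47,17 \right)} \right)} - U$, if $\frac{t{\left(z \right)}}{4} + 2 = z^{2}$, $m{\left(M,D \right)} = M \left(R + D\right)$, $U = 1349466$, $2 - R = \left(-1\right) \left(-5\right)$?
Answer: $382382$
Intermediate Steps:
$R = -3$ ($R = 2 - \left(-1\right) \left(-5\right) = 2 - 5 = -3$)
$m{\left(M,D \right)} = M \left(-3 + D\right)$
$t{\left(z \right)} = -8 + 4 z^{2}$
$t{\left(m{\left(47,17 \right)} \right)} - U = \left(-8 + 4 \left(47 \left(-3 + 17\right)\right)^{2}\right) - 1349466 = \left(-8 + 4 \left(47 \cdot 14\right)^{2}\right) - 1349466 = \left(-8 + 4 \cdot 658^{2}\right) - 1349466 = \left(-8 + 4 \cdot 432964\right) - 1349466 = \left(-8 + 1731856\right) - 1349466 = 1731848 - 1349466 = 382382$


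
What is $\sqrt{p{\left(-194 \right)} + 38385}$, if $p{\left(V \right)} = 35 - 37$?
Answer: $\sqrt{38383} \approx 195.92$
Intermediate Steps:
$p{\left(V \right)} = -2$ ($p{\left(V \right)} = 35 - 37 = -2$)
$\sqrt{p{\left(-194 \right)} + 38385} = \sqrt{-2 + 38385} = \sqrt{38383}$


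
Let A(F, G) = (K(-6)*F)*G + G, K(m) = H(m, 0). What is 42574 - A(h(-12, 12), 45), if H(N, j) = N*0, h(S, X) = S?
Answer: 42529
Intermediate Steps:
H(N, j) = 0
K(m) = 0
A(F, G) = G (A(F, G) = (0*F)*G + G = 0*G + G = 0 + G = G)
42574 - A(h(-12, 12), 45) = 42574 - 1*45 = 42574 - 45 = 42529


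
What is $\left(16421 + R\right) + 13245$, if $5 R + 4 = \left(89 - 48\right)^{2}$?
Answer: $\frac{150007}{5} \approx 30001.0$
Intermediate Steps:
$R = \frac{1677}{5}$ ($R = - \frac{4}{5} + \frac{\left(89 - 48\right)^{2}}{5} = - \frac{4}{5} + \frac{41^{2}}{5} = - \frac{4}{5} + \frac{1}{5} \cdot 1681 = - \frac{4}{5} + \frac{1681}{5} = \frac{1677}{5} \approx 335.4$)
$\left(16421 + R\right) + 13245 = \left(16421 + \frac{1677}{5}\right) + 13245 = \frac{83782}{5} + 13245 = \frac{150007}{5}$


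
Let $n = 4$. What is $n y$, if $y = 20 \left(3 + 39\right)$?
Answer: $3360$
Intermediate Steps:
$y = 840$ ($y = 20 \cdot 42 = 840$)
$n y = 4 \cdot 840 = 3360$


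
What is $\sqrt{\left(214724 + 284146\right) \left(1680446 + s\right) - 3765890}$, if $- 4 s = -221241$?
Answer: $\frac{\sqrt{3463651818190}}{2} \approx 9.3054 \cdot 10^{5}$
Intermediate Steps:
$s = \frac{221241}{4}$ ($s = \left(- \frac{1}{4}\right) \left(-221241\right) = \frac{221241}{4} \approx 55310.0$)
$\sqrt{\left(214724 + 284146\right) \left(1680446 + s\right) - 3765890} = \sqrt{\left(214724 + 284146\right) \left(1680446 + \frac{221241}{4}\right) - 3765890} = \sqrt{498870 \cdot \frac{6943025}{4} - 3765890} = \sqrt{\frac{1731833440875}{2} - 3765890} = \sqrt{\frac{1731825909095}{2}} = \frac{\sqrt{3463651818190}}{2}$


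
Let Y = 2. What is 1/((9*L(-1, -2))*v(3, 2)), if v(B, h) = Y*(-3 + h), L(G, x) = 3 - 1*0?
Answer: -1/54 ≈ -0.018519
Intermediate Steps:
L(G, x) = 3 (L(G, x) = 3 + 0 = 3)
v(B, h) = -6 + 2*h (v(B, h) = 2*(-3 + h) = -6 + 2*h)
1/((9*L(-1, -2))*v(3, 2)) = 1/((9*3)*(-6 + 2*2)) = 1/(27*(-6 + 4)) = 1/(27*(-2)) = 1/(-54) = -1/54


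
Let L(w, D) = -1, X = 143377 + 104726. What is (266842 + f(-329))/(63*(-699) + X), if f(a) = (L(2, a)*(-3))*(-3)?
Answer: 266833/204066 ≈ 1.3076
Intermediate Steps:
X = 248103
f(a) = -9 (f(a) = -1*(-3)*(-3) = 3*(-3) = -9)
(266842 + f(-329))/(63*(-699) + X) = (266842 - 9)/(63*(-699) + 248103) = 266833/(-44037 + 248103) = 266833/204066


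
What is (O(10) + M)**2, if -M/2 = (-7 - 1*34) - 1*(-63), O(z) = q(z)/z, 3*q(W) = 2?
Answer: 434281/225 ≈ 1930.1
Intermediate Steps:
q(W) = 2/3 (q(W) = (1/3)*2 = 2/3)
O(z) = 2/(3*z)
M = -44 (M = -2*((-7 - 1*34) - 1*(-63)) = -2*((-7 - 34) + 63) = -2*(-41 + 63) = -2*22 = -44)
(O(10) + M)**2 = ((2/3)/10 - 44)**2 = ((2/3)*(1/10) - 44)**2 = (1/15 - 44)**2 = (-659/15)**2 = 434281/225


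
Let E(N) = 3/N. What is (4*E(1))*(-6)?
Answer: -72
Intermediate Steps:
(4*E(1))*(-6) = (4*(3/1))*(-6) = (4*(3*1))*(-6) = (4*3)*(-6) = 12*(-6) = -72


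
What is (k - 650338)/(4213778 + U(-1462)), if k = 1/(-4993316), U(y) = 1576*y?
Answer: -3247343140809/9535565792456 ≈ -0.34055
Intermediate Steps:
k = -1/4993316 ≈ -2.0027e-7
(k - 650338)/(4213778 + U(-1462)) = (-1/4993316 - 650338)/(4213778 + 1576*(-1462)) = -3247343140809/(4993316*(4213778 - 2304112)) = -3247343140809/4993316/1909666 = -3247343140809/4993316*1/1909666 = -3247343140809/9535565792456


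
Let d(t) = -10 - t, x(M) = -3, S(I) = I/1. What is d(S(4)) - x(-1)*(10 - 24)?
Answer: -56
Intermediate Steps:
S(I) = I (S(I) = I*1 = I)
d(S(4)) - x(-1)*(10 - 24) = (-10 - 1*4) - (-3)*(10 - 24) = (-10 - 4) - (-3)*(-14) = -14 - 1*42 = -14 - 42 = -56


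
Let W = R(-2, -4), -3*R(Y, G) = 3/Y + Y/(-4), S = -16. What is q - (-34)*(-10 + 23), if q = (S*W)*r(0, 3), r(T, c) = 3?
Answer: 426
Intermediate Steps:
R(Y, G) = -1/Y + Y/12 (R(Y, G) = -(3/Y + Y/(-4))/3 = -(3/Y + Y*(-¼))/3 = -(3/Y - Y/4)/3 = -1/Y + Y/12)
W = ⅓ (W = -1/(-2) + (1/12)*(-2) = -1*(-½) - ⅙ = ½ - ⅙ = ⅓ ≈ 0.33333)
q = -16 (q = -16*⅓*3 = -16/3*3 = -16)
q - (-34)*(-10 + 23) = -16 - (-34)*(-10 + 23) = -16 - (-34)*13 = -16 - 1*(-442) = -16 + 442 = 426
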